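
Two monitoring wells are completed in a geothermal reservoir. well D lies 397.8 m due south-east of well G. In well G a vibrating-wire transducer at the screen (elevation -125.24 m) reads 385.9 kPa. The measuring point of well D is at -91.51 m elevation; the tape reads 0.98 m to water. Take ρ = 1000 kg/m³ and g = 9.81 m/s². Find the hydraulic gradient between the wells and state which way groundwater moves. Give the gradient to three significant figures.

Pressure head at well G: ψ = P/(ρg) = 385.9×1000 / (1000 × 9.81) = 39.34 m.
Total head at well G: h = z + ψ = -125.24 + 39.34 = -85.90 m.
Total head at well D: h = -91.51 − 0.98 = -92.49 m.
Head difference: h(well G) − h(well D) = -85.90 − (-92.49) = 6.59 m.
Hydraulic gradient: i = |Δh| / L = 6.59 / 397.8 = 0.0166.
Flow is from higher to lower head: from well G toward well D, i.e. toward the south-east.

i ≈ 0.0166; groundwater flows toward the south-east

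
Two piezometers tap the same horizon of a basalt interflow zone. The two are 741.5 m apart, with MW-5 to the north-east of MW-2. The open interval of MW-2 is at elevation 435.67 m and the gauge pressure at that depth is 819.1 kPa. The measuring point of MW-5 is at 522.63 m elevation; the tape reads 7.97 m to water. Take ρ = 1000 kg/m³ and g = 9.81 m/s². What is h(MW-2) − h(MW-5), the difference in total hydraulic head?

Pressure head at MW-2: ψ = P/(ρg) = 819.1×1000 / (1000 × 9.81) = 83.50 m.
Total head at MW-2: h = z + ψ = 435.67 + 83.50 = 519.17 m.
Total head at MW-5: h = 522.63 − 7.97 = 514.66 m.
Head difference: h(MW-2) − h(MW-5) = 519.17 − 514.66 = 4.51 m.

Δh ≈ 4.51 m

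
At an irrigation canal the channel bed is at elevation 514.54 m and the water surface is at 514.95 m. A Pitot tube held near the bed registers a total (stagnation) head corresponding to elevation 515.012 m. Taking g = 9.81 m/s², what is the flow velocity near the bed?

v ≈ 1.10 m/s

Near the bed, under hydrostatic conditions, the piezometric head (z + ψ) equals the free-surface elevation, 514.95 m.
Velocity head = total − piezometric = 515.012 − 514.95 = 0.062 m.
v = √(2g·h_v) = √(2 × 9.81 × 0.062) = 1.10 m/s.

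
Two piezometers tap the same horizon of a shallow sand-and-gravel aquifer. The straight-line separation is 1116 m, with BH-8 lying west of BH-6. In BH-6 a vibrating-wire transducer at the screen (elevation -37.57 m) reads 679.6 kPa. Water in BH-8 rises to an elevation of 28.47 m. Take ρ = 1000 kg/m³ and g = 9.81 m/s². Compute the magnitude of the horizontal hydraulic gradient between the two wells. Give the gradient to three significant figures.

Pressure head at BH-6: ψ = P/(ρg) = 679.6×1000 / (1000 × 9.81) = 69.28 m.
Total head at BH-6: h = z + ψ = -37.57 + 69.28 = 31.71 m.
Total head at BH-8: h = 28.47 m (water level in the piezometer is the total head).
Head difference: h(BH-6) − h(BH-8) = 31.71 − 28.47 = 3.24 m.
Hydraulic gradient: i = |Δh| / L = 3.24 / 1116 = 0.00290.

i ≈ 0.00290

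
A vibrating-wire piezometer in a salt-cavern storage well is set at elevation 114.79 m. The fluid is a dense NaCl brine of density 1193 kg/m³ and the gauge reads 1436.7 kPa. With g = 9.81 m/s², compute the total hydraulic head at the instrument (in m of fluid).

ψ = P/(ρg) = 1436.7×1000 / (1193 × 9.81) = 122.76 m.
h = z + ψ = 114.79 + 122.76 = 237.55 m.

h ≈ 237.55 m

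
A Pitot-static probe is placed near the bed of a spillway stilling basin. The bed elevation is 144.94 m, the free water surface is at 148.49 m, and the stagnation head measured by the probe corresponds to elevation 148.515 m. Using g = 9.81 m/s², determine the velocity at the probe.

Near the bed, under hydrostatic conditions, the piezometric head (z + ψ) equals the free-surface elevation, 148.49 m.
Velocity head = total − piezometric = 148.515 − 148.49 = 0.025 m.
v = √(2g·h_v) = √(2 × 9.81 × 0.025) = 0.700 m/s.

v ≈ 0.700 m/s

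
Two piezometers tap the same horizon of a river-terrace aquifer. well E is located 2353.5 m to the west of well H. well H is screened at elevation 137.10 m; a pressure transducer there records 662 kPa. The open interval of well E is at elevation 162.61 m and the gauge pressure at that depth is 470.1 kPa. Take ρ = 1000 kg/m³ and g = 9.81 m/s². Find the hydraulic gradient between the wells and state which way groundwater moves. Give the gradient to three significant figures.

i ≈ 0.00253; groundwater flows toward the east

Pressure head at well H: ψ = P/(ρg) = 662×1000 / (1000 × 9.81) = 67.48 m.
Total head at well H: h = z + ψ = 137.10 + 67.48 = 204.58 m.
Pressure head at well E: ψ = P/(ρg) = 470.1×1000 / (1000 × 9.81) = 47.92 m.
Total head at well E: h = z + ψ = 162.61 + 47.92 = 210.53 m.
Head difference: h(well H) − h(well E) = 204.58 − 210.53 = -5.95 m.
Hydraulic gradient: i = |Δh| / L = 5.95 / 2353.5 = 0.00253.
Flow is from higher to lower head: from well E toward well H, i.e. toward the east.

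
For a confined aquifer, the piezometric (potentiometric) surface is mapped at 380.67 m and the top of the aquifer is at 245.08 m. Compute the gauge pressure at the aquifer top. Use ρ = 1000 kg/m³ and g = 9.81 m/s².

P ≈ 1330 kPa

Pressure head at the aquifer top: ψ = h − z = 380.67 − 245.08 = 135.59 m.
P = ρgψ = 1000 × 9.81 × 135.59 = 1330138 Pa ≈ 1330 kPa.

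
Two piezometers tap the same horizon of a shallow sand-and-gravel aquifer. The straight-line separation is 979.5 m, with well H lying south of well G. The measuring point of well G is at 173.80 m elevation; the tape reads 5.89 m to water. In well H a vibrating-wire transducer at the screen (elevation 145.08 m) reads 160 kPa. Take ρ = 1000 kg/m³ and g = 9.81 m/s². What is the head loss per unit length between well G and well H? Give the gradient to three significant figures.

Total head at well G: h = 173.80 − 5.89 = 167.91 m.
Pressure head at well H: ψ = P/(ρg) = 160×1000 / (1000 × 9.81) = 16.31 m.
Total head at well H: h = z + ψ = 145.08 + 16.31 = 161.39 m.
Head difference: h(well G) − h(well H) = 167.91 − 161.39 = 6.52 m.
Hydraulic gradient: i = |Δh| / L = 6.52 / 979.5 = 0.00666.

i ≈ 0.00666 m/m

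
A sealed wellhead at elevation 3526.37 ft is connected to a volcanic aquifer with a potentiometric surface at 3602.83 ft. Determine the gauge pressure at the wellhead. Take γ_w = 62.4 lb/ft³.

P ≈ 33.1 psi

Head above the cap: Δh = 3602.83 − 3526.37 = 76.46 ft.
P = γΔh/144 = 62.4 × 76.46 / 144 = 33.1 psi.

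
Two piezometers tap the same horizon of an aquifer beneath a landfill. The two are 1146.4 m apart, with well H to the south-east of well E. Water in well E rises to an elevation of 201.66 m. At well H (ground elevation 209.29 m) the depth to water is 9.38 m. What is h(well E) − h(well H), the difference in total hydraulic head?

Δh ≈ 1.75 m

Total head at well E: h = 201.66 m (water level in the piezometer is the total head).
Total head at well H: h = 209.29 − 9.38 = 199.91 m.
Head difference: h(well E) − h(well H) = 201.66 − 199.91 = 1.75 m.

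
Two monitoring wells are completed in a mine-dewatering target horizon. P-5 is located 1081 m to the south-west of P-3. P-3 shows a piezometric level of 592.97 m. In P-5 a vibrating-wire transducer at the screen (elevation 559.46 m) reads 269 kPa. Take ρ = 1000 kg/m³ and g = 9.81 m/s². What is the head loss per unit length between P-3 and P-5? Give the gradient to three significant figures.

Total head at P-3: h = 592.97 m (water level in the piezometer is the total head).
Pressure head at P-5: ψ = P/(ρg) = 269×1000 / (1000 × 9.81) = 27.42 m.
Total head at P-5: h = z + ψ = 559.46 + 27.42 = 586.88 m.
Head difference: h(P-3) − h(P-5) = 592.97 − 586.88 = 6.09 m.
Hydraulic gradient: i = |Δh| / L = 6.09 / 1081 = 0.00563.

i ≈ 0.00563 m/m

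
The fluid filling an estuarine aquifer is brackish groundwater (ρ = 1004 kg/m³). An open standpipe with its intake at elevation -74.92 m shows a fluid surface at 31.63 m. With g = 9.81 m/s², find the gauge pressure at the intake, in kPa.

Pressure head ψ = h − z = 31.63 − (-74.92) = 106.55 m.
P = ρgψ = 1004 × 9.81 × 106.55 = 1049437 Pa ≈ 1050 kPa.

P ≈ 1050 kPa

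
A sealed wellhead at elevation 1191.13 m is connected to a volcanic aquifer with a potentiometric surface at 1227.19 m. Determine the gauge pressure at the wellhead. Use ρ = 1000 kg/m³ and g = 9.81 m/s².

Head above the cap: Δh = 1227.19 − 1191.13 = 36.06 m.
P = ρgΔh = 1000 × 9.81 × 36.06 = 353749 Pa ≈ 354 kPa.

P ≈ 354 kPa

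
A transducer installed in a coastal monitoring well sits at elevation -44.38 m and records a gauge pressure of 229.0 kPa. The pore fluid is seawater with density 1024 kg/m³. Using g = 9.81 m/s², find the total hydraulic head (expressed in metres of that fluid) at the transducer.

ψ = P/(ρg) = 229.0×1000 / (1024 × 9.81) = 22.80 m.
h = z + ψ = -44.38 + 22.80 = -21.58 m.

h ≈ -21.58 m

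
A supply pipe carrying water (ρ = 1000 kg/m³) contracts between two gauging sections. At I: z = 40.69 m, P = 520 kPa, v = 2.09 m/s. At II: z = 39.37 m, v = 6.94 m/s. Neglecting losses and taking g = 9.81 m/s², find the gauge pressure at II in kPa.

Pressure head at I: ψ₁ = P₁/(ρg) = 520×1000 / (1000 × 9.81) = 53.01 m.
Velocity heads: v₁²/2g = 2.09²/19.62 = 0.223 m; v₂²/2g = 6.94²/19.62 = 2.455 m.
Total head H = z₁ + ψ₁ + v₁²/2g = 40.69 + 53.01 + 0.223 = 93.92 m.
ψ₂ = H − z₂ − v₂²/2g = 93.92 − 39.37 − 2.455 = 52.10 m.
P₂ = ρgψ₂ = 1000 × 9.81 × 52.10 ≈ 511 kPa.

P₂ ≈ 511 kPa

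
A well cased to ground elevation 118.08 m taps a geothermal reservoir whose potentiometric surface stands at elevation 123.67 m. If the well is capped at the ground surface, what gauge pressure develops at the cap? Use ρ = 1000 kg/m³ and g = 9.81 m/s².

Head above the cap: Δh = 123.67 − 118.08 = 5.59 m.
P = ρgΔh = 1000 × 9.81 × 5.59 = 54838 Pa ≈ 54.8 kPa.

P ≈ 54.8 kPa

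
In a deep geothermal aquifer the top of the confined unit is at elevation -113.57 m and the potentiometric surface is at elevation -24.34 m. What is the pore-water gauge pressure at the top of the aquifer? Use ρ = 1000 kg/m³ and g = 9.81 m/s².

Pressure head at the aquifer top: ψ = h − z = -24.34 − (-113.57) = 89.23 m.
P = ρgψ = 1000 × 9.81 × 89.23 = 875346 Pa ≈ 875 kPa.

P ≈ 875 kPa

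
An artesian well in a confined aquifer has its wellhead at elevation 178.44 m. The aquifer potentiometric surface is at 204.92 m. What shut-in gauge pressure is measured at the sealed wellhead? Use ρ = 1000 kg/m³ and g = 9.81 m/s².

P ≈ 260 kPa

Head above the cap: Δh = 204.92 − 178.44 = 26.48 m.
P = ρgΔh = 1000 × 9.81 × 26.48 = 259769 Pa ≈ 260 kPa.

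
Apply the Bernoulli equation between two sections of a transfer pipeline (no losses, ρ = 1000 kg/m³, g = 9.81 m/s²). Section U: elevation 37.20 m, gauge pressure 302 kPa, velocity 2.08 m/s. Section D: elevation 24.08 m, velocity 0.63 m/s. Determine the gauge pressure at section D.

P₂ ≈ 433 kPa

Pressure head at U: ψ₁ = P₁/(ρg) = 302×1000 / (1000 × 9.81) = 30.78 m.
Velocity heads: v₁²/2g = 2.08²/19.62 = 0.221 m; v₂²/2g = 0.63²/19.62 = 0.020 m.
Total head H = z₁ + ψ₁ + v₁²/2g = 37.20 + 30.78 + 0.221 = 68.20 m.
ψ₂ = H − z₂ − v₂²/2g = 68.20 − 24.08 − 0.020 = 44.10 m.
P₂ = ρgψ₂ = 1000 × 9.81 × 44.10 ≈ 433 kPa.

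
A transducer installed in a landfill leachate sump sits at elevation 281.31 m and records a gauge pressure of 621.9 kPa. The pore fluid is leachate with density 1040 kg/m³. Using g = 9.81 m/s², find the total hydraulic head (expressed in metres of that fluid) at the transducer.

ψ = P/(ρg) = 621.9×1000 / (1040 × 9.81) = 60.96 m.
h = z + ψ = 281.31 + 60.96 = 342.27 m.

h ≈ 342.27 m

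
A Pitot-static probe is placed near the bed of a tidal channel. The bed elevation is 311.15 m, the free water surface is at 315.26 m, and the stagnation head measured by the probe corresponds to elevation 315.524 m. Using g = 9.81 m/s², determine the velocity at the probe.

v ≈ 2.28 m/s

Near the bed, under hydrostatic conditions, the piezometric head (z + ψ) equals the free-surface elevation, 315.26 m.
Velocity head = total − piezometric = 315.524 − 315.26 = 0.264 m.
v = √(2g·h_v) = √(2 × 9.81 × 0.264) = 2.28 m/s.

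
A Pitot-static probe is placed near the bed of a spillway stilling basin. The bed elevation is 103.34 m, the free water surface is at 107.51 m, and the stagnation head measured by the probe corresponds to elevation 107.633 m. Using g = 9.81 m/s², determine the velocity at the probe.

v ≈ 1.55 m/s

Near the bed, under hydrostatic conditions, the piezometric head (z + ψ) equals the free-surface elevation, 107.51 m.
Velocity head = total − piezometric = 107.633 − 107.51 = 0.123 m.
v = √(2g·h_v) = √(2 × 9.81 × 0.123) = 1.55 m/s.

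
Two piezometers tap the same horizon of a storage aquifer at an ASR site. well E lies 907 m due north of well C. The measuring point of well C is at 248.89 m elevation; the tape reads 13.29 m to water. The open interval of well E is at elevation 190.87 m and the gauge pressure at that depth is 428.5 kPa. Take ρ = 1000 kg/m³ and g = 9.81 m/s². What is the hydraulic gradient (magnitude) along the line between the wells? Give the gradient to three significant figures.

i ≈ 0.00116

Total head at well C: h = 248.89 − 13.29 = 235.60 m.
Pressure head at well E: ψ = P/(ρg) = 428.5×1000 / (1000 × 9.81) = 43.68 m.
Total head at well E: h = z + ψ = 190.87 + 43.68 = 234.55 m.
Head difference: h(well C) − h(well E) = 235.60 − 234.55 = 1.05 m.
Hydraulic gradient: i = |Δh| / L = 1.05 / 907 = 0.00116.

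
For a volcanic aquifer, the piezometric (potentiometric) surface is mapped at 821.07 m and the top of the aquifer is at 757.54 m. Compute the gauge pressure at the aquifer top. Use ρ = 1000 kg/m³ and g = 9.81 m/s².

P ≈ 623 kPa

Pressure head at the aquifer top: ψ = h − z = 821.07 − 757.54 = 63.53 m.
P = ρgψ = 1000 × 9.81 × 63.53 = 623229 Pa ≈ 623 kPa.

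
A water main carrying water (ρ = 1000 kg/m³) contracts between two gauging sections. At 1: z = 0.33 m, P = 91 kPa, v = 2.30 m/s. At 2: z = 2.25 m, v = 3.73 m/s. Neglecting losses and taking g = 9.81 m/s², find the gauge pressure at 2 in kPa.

Pressure head at 1: ψ₁ = P₁/(ρg) = 91×1000 / (1000 × 9.81) = 9.28 m.
Velocity heads: v₁²/2g = 2.30²/19.62 = 0.270 m; v₂²/2g = 3.73²/19.62 = 0.709 m.
Total head H = z₁ + ψ₁ + v₁²/2g = 0.33 + 9.28 + 0.270 = 9.88 m.
ψ₂ = H − z₂ − v₂²/2g = 9.88 − 2.25 − 0.709 = 6.92 m.
P₂ = ρgψ₂ = 1000 × 9.81 × 6.92 ≈ 67.9 kPa.

P₂ ≈ 67.9 kPa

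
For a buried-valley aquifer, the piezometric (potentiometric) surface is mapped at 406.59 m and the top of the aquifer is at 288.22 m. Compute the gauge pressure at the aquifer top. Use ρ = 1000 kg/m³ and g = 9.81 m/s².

Pressure head at the aquifer top: ψ = h − z = 406.59 − 288.22 = 118.37 m.
P = ρgψ = 1000 × 9.81 × 118.37 = 1161210 Pa ≈ 1160 kPa.

P ≈ 1160 kPa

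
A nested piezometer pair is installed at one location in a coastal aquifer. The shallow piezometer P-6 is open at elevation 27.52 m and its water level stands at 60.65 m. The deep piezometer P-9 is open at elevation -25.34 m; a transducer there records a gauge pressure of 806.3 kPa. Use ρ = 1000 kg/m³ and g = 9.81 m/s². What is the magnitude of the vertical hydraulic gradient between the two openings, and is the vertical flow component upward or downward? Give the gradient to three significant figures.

|i_v| ≈ 0.0719; vertical flow is downward

Total head at P-6: h = 60.65 m (water level in the standpipe).
Pressure head at P-9: ψ = P/(ρg) = 806.3×1000 / (1000 × 9.81) = 82.19 m.
Total head at P-9: h = z + ψ = -25.34 + 82.19 = 56.85 m.
Δh = h(P-6) − h(P-9) = 60.65 − 56.85 = 3.80 m.
Vertical separation Δz = 27.52 − (-25.34) = 52.86 m.
|i_v| = |Δh| / Δz = 3.80 / 52.86 = 0.0719.
Head is higher in the shallow piezometer, so vertical flow is downward (recharge condition).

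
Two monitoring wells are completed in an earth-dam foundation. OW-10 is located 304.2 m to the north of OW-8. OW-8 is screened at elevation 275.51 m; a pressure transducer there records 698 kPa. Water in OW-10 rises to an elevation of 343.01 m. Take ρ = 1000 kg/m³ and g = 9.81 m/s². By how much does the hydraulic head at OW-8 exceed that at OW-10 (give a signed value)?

Δh ≈ 3.65 m

Pressure head at OW-8: ψ = P/(ρg) = 698×1000 / (1000 × 9.81) = 71.15 m.
Total head at OW-8: h = z + ψ = 275.51 + 71.15 = 346.66 m.
Total head at OW-10: h = 343.01 m (water level in the piezometer is the total head).
Head difference: h(OW-8) − h(OW-10) = 346.66 − 343.01 = 3.65 m.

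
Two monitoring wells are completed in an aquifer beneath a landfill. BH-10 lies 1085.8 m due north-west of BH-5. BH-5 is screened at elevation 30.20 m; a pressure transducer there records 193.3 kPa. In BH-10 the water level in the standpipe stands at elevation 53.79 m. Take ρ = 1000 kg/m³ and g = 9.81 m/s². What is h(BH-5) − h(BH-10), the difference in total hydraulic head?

Pressure head at BH-5: ψ = P/(ρg) = 193.3×1000 / (1000 × 9.81) = 19.70 m.
Total head at BH-5: h = z + ψ = 30.20 + 19.70 = 49.90 m.
Total head at BH-10: h = 53.79 m (water level in the piezometer is the total head).
Head difference: h(BH-5) − h(BH-10) = 49.90 − 53.79 = -3.89 m.

Δh ≈ -3.89 m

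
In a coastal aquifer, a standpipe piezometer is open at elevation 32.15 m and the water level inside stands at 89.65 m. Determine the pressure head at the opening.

Total head h = 89.65 m (the water-surface elevation in the piezometer).
Pressure head ψ = h − z = 89.65 − 32.15 = 57.50 m.

ψ ≈ 57.50 m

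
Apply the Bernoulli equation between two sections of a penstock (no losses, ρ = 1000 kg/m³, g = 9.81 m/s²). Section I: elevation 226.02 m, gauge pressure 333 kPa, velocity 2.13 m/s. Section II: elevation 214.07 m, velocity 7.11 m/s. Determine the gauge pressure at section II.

P₂ ≈ 427 kPa

Pressure head at I: ψ₁ = P₁/(ρg) = 333×1000 / (1000 × 9.81) = 33.94 m.
Velocity heads: v₁²/2g = 2.13²/19.62 = 0.231 m; v₂²/2g = 7.11²/19.62 = 2.577 m.
Total head H = z₁ + ψ₁ + v₁²/2g = 226.02 + 33.94 + 0.231 = 260.19 m.
ψ₂ = H − z₂ − v₂²/2g = 260.19 − 214.07 − 2.577 = 43.54 m.
P₂ = ρgψ₂ = 1000 × 9.81 × 43.54 ≈ 427 kPa.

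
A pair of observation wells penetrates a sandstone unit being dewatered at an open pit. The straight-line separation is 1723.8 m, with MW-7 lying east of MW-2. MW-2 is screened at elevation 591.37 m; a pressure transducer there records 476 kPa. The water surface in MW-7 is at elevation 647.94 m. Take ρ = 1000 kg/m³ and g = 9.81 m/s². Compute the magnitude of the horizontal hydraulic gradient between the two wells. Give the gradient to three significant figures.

Pressure head at MW-2: ψ = P/(ρg) = 476×1000 / (1000 × 9.81) = 48.52 m.
Total head at MW-2: h = z + ψ = 591.37 + 48.52 = 639.89 m.
Total head at MW-7: h = 647.94 m (water level in the piezometer is the total head).
Head difference: h(MW-2) − h(MW-7) = 639.89 − 647.94 = -8.05 m.
Hydraulic gradient: i = |Δh| / L = 8.05 / 1723.8 = 0.00467.

i ≈ 0.00467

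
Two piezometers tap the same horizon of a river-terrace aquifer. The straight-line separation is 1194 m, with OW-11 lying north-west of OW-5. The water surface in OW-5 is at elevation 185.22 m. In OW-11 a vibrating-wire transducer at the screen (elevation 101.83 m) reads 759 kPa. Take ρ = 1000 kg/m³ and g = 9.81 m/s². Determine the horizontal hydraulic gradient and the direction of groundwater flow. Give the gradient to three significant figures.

Total head at OW-5: h = 185.22 m (water level in the piezometer is the total head).
Pressure head at OW-11: ψ = P/(ρg) = 759×1000 / (1000 × 9.81) = 77.37 m.
Total head at OW-11: h = z + ψ = 101.83 + 77.37 = 179.20 m.
Head difference: h(OW-5) − h(OW-11) = 185.22 − 179.20 = 6.02 m.
Hydraulic gradient: i = |Δh| / L = 6.02 / 1194 = 0.00504.
Flow is from higher to lower head: from OW-5 toward OW-11, i.e. toward the north-west.

i ≈ 0.00504; groundwater flows toward the north-west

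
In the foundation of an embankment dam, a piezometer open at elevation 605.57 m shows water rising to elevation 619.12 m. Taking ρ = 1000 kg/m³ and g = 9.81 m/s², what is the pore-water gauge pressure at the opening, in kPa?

P ≈ 133 kPa

Pressure head ψ = h − z = 619.12 − 605.57 = 13.55 m.
P = ρgψ = 1000 × 9.81 × 13.55 = 132926 Pa ≈ 133 kPa.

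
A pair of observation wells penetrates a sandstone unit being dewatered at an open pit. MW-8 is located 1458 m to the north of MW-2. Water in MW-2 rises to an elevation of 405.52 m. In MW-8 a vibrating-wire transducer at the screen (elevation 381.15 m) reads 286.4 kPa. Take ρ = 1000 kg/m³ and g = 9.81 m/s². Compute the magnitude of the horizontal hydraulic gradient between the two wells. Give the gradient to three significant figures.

Total head at MW-2: h = 405.52 m (water level in the piezometer is the total head).
Pressure head at MW-8: ψ = P/(ρg) = 286.4×1000 / (1000 × 9.81) = 29.19 m.
Total head at MW-8: h = z + ψ = 381.15 + 29.19 = 410.34 m.
Head difference: h(MW-2) − h(MW-8) = 405.52 − 410.34 = -4.82 m.
Hydraulic gradient: i = |Δh| / L = 4.82 / 1458 = 0.00331.

i ≈ 0.00331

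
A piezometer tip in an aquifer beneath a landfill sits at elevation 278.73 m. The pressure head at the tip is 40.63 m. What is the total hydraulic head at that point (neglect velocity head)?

h ≈ 319.36 m

h = z + ψ = 278.73 + 40.63 = 319.36 m.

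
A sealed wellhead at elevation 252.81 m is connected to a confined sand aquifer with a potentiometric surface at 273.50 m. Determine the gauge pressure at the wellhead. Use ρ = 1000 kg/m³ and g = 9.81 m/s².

Head above the cap: Δh = 273.50 − 252.81 = 20.69 m.
P = ρgΔh = 1000 × 9.81 × 20.69 = 202969 Pa ≈ 203 kPa.

P ≈ 203 kPa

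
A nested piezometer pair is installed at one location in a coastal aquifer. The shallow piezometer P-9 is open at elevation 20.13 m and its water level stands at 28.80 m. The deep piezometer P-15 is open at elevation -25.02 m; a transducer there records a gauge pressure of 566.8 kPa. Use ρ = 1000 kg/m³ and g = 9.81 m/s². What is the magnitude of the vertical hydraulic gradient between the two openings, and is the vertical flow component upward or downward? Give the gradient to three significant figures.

|i_v| ≈ 0.0877; vertical flow is upward

Total head at P-9: h = 28.80 m (water level in the standpipe).
Pressure head at P-15: ψ = P/(ρg) = 566.8×1000 / (1000 × 9.81) = 57.78 m.
Total head at P-15: h = z + ψ = -25.02 + 57.78 = 32.76 m.
Δh = h(P-9) − h(P-15) = 28.80 − 32.76 = -3.96 m.
Vertical separation Δz = 20.13 − (-25.02) = 45.15 m.
|i_v| = |Δh| / Δz = 3.96 / 45.15 = 0.0877.
Head is higher in the deep piezometer, so vertical flow is upward (discharge condition).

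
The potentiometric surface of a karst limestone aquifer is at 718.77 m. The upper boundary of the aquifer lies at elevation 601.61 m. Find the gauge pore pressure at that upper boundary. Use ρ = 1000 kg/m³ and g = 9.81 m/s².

Pressure head at the aquifer top: ψ = h − z = 718.77 − 601.61 = 117.16 m.
P = ρgψ = 1000 × 9.81 × 117.16 = 1149340 Pa ≈ 1150 kPa.

P ≈ 1150 kPa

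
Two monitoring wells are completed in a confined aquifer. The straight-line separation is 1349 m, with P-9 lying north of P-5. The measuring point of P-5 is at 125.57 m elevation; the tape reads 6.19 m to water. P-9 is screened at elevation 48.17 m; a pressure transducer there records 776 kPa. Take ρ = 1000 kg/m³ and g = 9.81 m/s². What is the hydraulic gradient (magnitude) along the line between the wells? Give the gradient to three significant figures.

i ≈ 0.00585

Total head at P-5: h = 125.57 − 6.19 = 119.38 m.
Pressure head at P-9: ψ = P/(ρg) = 776×1000 / (1000 × 9.81) = 79.10 m.
Total head at P-9: h = z + ψ = 48.17 + 79.10 = 127.27 m.
Head difference: h(P-5) − h(P-9) = 119.38 − 127.27 = -7.89 m.
Hydraulic gradient: i = |Δh| / L = 7.89 / 1349 = 0.00585.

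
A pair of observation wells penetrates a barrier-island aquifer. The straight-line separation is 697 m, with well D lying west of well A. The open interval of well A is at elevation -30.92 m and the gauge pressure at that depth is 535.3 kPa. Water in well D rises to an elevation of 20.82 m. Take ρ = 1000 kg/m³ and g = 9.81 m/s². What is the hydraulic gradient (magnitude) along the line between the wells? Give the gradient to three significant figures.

Pressure head at well A: ψ = P/(ρg) = 535.3×1000 / (1000 × 9.81) = 54.57 m.
Total head at well A: h = z + ψ = -30.92 + 54.57 = 23.65 m.
Total head at well D: h = 20.82 m (water level in the piezometer is the total head).
Head difference: h(well A) − h(well D) = 23.65 − 20.82 = 2.83 m.
Hydraulic gradient: i = |Δh| / L = 2.83 / 697 = 0.00406.

i ≈ 0.00406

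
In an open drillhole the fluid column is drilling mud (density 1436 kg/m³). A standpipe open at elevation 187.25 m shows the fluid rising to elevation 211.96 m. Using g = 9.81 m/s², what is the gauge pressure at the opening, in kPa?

Pressure head ψ = h − z = 211.96 − 187.25 = 24.71 m.
P = ρgψ = 1436 × 9.81 × 24.71 = 348094 Pa ≈ 348 kPa.

P ≈ 348 kPa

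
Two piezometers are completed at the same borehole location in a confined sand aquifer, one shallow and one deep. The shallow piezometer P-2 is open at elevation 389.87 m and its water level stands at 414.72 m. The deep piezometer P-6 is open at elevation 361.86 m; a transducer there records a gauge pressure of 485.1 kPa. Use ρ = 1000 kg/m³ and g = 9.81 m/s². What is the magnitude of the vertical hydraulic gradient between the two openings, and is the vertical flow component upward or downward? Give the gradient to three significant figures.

|i_v| ≈ 0.122; vertical flow is downward

Total head at P-2: h = 414.72 m (water level in the standpipe).
Pressure head at P-6: ψ = P/(ρg) = 485.1×1000 / (1000 × 9.81) = 49.45 m.
Total head at P-6: h = z + ψ = 361.86 + 49.45 = 411.31 m.
Δh = h(P-2) − h(P-6) = 414.72 − 411.31 = 3.41 m.
Vertical separation Δz = 389.87 − 361.86 = 28.01 m.
|i_v| = |Δh| / Δz = 3.41 / 28.01 = 0.122.
Head is higher in the shallow piezometer, so vertical flow is downward (recharge condition).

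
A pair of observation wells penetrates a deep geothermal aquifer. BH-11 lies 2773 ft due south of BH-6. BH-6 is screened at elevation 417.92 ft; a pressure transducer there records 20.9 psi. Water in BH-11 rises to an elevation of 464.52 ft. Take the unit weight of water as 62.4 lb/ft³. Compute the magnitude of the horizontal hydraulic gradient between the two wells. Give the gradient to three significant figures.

Pressure head at BH-6: ψ = 144·P/γ = 144 × 20.9 / 62.4 = 48.23 ft.
Total head at BH-6: h = z + ψ = 417.92 + 48.23 = 466.15 ft.
Total head at BH-11: h = 464.52 ft (water level in the piezometer is the total head).
Head difference: h(BH-6) − h(BH-11) = 466.15 − 464.52 = 1.63 ft.
Hydraulic gradient: i = |Δh| / L = 1.63 / 2773 = 0.000588.

i ≈ 0.000588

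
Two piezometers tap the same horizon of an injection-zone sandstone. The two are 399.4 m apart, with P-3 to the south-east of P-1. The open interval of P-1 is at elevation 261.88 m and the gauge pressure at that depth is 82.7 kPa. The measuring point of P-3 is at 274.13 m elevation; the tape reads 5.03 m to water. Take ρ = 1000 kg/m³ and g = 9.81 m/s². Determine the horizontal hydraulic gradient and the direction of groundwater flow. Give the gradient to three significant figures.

Pressure head at P-1: ψ = P/(ρg) = 82.7×1000 / (1000 × 9.81) = 8.43 m.
Total head at P-1: h = z + ψ = 261.88 + 8.43 = 270.31 m.
Total head at P-3: h = 274.13 − 5.03 = 269.10 m.
Head difference: h(P-1) − h(P-3) = 270.31 − 269.10 = 1.21 m.
Hydraulic gradient: i = |Δh| / L = 1.21 / 399.4 = 0.00303.
Flow is from higher to lower head: from P-1 toward P-3, i.e. toward the south-east.

i ≈ 0.00303; groundwater flows toward the south-east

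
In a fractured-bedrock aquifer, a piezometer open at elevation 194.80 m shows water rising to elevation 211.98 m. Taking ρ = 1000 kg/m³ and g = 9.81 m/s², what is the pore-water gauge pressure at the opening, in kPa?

Pressure head ψ = h − z = 211.98 − 194.80 = 17.18 m.
P = ρgψ = 1000 × 9.81 × 17.18 = 168536 Pa ≈ 169 kPa.

P ≈ 169 kPa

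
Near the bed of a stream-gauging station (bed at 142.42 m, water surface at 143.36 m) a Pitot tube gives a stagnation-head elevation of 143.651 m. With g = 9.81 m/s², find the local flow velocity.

v ≈ 2.39 m/s

Near the bed, under hydrostatic conditions, the piezometric head (z + ψ) equals the free-surface elevation, 143.36 m.
Velocity head = total − piezometric = 143.651 − 143.36 = 0.291 m.
v = √(2g·h_v) = √(2 × 9.81 × 0.291) = 2.39 m/s.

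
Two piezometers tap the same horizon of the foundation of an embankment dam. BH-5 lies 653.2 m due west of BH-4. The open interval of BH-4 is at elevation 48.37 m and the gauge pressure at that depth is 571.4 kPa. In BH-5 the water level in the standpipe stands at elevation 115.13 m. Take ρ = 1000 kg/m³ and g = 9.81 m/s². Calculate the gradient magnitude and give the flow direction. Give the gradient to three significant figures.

i ≈ 0.0130; groundwater flows toward the east

Pressure head at BH-4: ψ = P/(ρg) = 571.4×1000 / (1000 × 9.81) = 58.25 m.
Total head at BH-4: h = z + ψ = 48.37 + 58.25 = 106.62 m.
Total head at BH-5: h = 115.13 m (water level in the piezometer is the total head).
Head difference: h(BH-4) − h(BH-5) = 106.62 − 115.13 = -8.51 m.
Hydraulic gradient: i = |Δh| / L = 8.51 / 653.2 = 0.0130.
Flow is from higher to lower head: from BH-5 toward BH-4, i.e. toward the east.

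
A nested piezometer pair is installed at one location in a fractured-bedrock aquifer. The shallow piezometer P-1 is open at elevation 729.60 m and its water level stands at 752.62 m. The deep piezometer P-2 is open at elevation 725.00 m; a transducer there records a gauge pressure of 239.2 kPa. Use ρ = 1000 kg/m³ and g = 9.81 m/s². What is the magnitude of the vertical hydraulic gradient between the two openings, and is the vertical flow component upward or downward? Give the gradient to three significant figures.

|i_v| ≈ 0.704; vertical flow is downward

Total head at P-1: h = 752.62 m (water level in the standpipe).
Pressure head at P-2: ψ = P/(ρg) = 239.2×1000 / (1000 × 9.81) = 24.38 m.
Total head at P-2: h = z + ψ = 725.00 + 24.38 = 749.38 m.
Δh = h(P-1) − h(P-2) = 752.62 − 749.38 = 3.24 m.
Vertical separation Δz = 729.60 − 725.00 = 4.60 m.
|i_v| = |Δh| / Δz = 3.24 / 4.60 = 0.704.
Head is higher in the shallow piezometer, so vertical flow is downward (recharge condition).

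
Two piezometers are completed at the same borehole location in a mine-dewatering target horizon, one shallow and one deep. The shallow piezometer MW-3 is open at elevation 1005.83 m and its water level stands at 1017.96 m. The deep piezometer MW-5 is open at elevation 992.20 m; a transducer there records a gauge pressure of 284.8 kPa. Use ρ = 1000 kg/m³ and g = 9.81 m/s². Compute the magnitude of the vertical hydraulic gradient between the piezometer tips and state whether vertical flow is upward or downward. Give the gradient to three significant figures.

Total head at MW-3: h = 1017.96 m (water level in the standpipe).
Pressure head at MW-5: ψ = P/(ρg) = 284.8×1000 / (1000 × 9.81) = 29.03 m.
Total head at MW-5: h = z + ψ = 992.20 + 29.03 = 1021.23 m.
Δh = h(MW-3) − h(MW-5) = 1017.96 − 1021.23 = -3.27 m.
Vertical separation Δz = 1005.83 − 992.20 = 13.63 m.
|i_v| = |Δh| / Δz = 3.27 / 13.63 = 0.240.
Head is higher in the deep piezometer, so vertical flow is upward (discharge condition).

|i_v| ≈ 0.240; vertical flow is upward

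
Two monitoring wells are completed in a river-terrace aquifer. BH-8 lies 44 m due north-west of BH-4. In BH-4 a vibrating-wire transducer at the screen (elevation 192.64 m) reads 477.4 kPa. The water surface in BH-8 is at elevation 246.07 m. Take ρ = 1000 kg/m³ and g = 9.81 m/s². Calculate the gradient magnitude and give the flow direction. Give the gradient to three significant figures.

Pressure head at BH-4: ψ = P/(ρg) = 477.4×1000 / (1000 × 9.81) = 48.66 m.
Total head at BH-4: h = z + ψ = 192.64 + 48.66 = 241.30 m.
Total head at BH-8: h = 246.07 m (water level in the piezometer is the total head).
Head difference: h(BH-4) − h(BH-8) = 241.30 − 246.07 = -4.77 m.
Hydraulic gradient: i = |Δh| / L = 4.77 / 44 = 0.108.
Flow is from higher to lower head: from BH-8 toward BH-4, i.e. toward the south-east.

i ≈ 0.108; groundwater flows toward the south-east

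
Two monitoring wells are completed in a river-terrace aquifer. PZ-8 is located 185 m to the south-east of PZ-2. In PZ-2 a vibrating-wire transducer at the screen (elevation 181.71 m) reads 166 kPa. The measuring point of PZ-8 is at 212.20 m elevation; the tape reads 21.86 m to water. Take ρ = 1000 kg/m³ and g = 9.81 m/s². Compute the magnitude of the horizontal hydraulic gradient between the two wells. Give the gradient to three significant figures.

i ≈ 0.0448

Pressure head at PZ-2: ψ = P/(ρg) = 166×1000 / (1000 × 9.81) = 16.92 m.
Total head at PZ-2: h = z + ψ = 181.71 + 16.92 = 198.63 m.
Total head at PZ-8: h = 212.20 − 21.86 = 190.34 m.
Head difference: h(PZ-2) − h(PZ-8) = 198.63 − 190.34 = 8.29 m.
Hydraulic gradient: i = |Δh| / L = 8.29 / 185 = 0.0448.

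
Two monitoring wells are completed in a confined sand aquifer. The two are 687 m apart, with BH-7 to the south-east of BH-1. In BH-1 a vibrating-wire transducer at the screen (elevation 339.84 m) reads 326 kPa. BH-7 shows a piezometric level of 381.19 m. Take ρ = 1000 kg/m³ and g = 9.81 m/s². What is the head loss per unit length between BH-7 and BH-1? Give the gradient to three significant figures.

i ≈ 0.0118 m/m

Pressure head at BH-1: ψ = P/(ρg) = 326×1000 / (1000 × 9.81) = 33.23 m.
Total head at BH-1: h = z + ψ = 339.84 + 33.23 = 373.07 m.
Total head at BH-7: h = 381.19 m (water level in the piezometer is the total head).
Head difference: h(BH-1) − h(BH-7) = 373.07 − 381.19 = -8.12 m.
Hydraulic gradient: i = |Δh| / L = 8.12 / 687 = 0.0118.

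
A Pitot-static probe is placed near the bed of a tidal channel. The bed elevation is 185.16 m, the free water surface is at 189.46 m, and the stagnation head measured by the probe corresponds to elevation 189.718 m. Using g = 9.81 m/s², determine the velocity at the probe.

v ≈ 2.25 m/s

Near the bed, under hydrostatic conditions, the piezometric head (z + ψ) equals the free-surface elevation, 189.46 m.
Velocity head = total − piezometric = 189.718 − 189.46 = 0.258 m.
v = √(2g·h_v) = √(2 × 9.81 × 0.258) = 2.25 m/s.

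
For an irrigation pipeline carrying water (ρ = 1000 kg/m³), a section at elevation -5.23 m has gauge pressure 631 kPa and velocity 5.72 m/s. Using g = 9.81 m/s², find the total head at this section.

Pressure head ψ = P/(ρg) = 631×1000 / (1000 × 9.81) = 64.32 m.
Velocity head = v²/(2g) = 5.72² / (2 × 9.81) = 1.668 m.
h = z + ψ + v²/(2g) = -5.23 + 64.32 + 1.668 = 60.76 m.

h ≈ 60.76 m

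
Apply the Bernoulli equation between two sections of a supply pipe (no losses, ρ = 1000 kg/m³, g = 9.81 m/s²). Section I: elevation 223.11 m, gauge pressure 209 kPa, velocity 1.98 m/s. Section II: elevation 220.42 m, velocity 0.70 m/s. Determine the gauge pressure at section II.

P₂ ≈ 237 kPa

Pressure head at I: ψ₁ = P₁/(ρg) = 209×1000 / (1000 × 9.81) = 21.30 m.
Velocity heads: v₁²/2g = 1.98²/19.62 = 0.200 m; v₂²/2g = 0.70²/19.62 = 0.025 m.
Total head H = z₁ + ψ₁ + v₁²/2g = 223.11 + 21.30 + 0.200 = 244.61 m.
ψ₂ = H − z₂ − v₂²/2g = 244.61 − 220.42 − 0.025 = 24.17 m.
P₂ = ρgψ₂ = 1000 × 9.81 × 24.17 ≈ 237 kPa.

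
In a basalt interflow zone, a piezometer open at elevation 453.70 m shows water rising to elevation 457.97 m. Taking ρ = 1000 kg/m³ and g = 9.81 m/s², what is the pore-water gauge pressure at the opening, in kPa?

Pressure head ψ = h − z = 457.97 − 453.70 = 4.27 m.
P = ρgψ = 1000 × 9.81 × 4.27 = 41889 Pa ≈ 41.9 kPa.

P ≈ 41.9 kPa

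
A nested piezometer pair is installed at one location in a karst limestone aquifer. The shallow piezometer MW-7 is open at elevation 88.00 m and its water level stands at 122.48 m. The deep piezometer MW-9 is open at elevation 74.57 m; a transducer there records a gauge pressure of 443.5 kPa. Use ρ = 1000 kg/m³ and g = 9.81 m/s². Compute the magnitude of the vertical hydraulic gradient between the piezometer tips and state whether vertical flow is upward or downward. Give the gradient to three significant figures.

|i_v| ≈ 0.201; vertical flow is downward

Total head at MW-7: h = 122.48 m (water level in the standpipe).
Pressure head at MW-9: ψ = P/(ρg) = 443.5×1000 / (1000 × 9.81) = 45.21 m.
Total head at MW-9: h = z + ψ = 74.57 + 45.21 = 119.78 m.
Δh = h(MW-7) − h(MW-9) = 122.48 − 119.78 = 2.70 m.
Vertical separation Δz = 88.00 − 74.57 = 13.43 m.
|i_v| = |Δh| / Δz = 2.70 / 13.43 = 0.201.
Head is higher in the shallow piezometer, so vertical flow is downward (recharge condition).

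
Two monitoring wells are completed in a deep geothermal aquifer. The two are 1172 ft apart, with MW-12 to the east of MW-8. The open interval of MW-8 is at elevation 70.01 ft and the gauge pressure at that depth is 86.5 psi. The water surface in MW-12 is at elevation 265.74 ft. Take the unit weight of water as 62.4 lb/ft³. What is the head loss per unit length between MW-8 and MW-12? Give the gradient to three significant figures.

i ≈ 0.00332 ft/ft

Pressure head at MW-8: ψ = 144·P/γ = 144 × 86.5 / 62.4 = 199.62 ft.
Total head at MW-8: h = z + ψ = 70.01 + 199.62 = 269.63 ft.
Total head at MW-12: h = 265.74 ft (water level in the piezometer is the total head).
Head difference: h(MW-8) − h(MW-12) = 269.63 − 265.74 = 3.89 ft.
Hydraulic gradient: i = |Δh| / L = 3.89 / 1172 = 0.00332.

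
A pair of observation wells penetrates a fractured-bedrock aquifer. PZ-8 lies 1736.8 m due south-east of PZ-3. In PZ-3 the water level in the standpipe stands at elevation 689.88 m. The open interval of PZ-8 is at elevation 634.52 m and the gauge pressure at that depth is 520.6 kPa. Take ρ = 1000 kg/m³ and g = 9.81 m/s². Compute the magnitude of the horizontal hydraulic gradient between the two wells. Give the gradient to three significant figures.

i ≈ 0.00132

Total head at PZ-3: h = 689.88 m (water level in the piezometer is the total head).
Pressure head at PZ-8: ψ = P/(ρg) = 520.6×1000 / (1000 × 9.81) = 53.07 m.
Total head at PZ-8: h = z + ψ = 634.52 + 53.07 = 687.59 m.
Head difference: h(PZ-3) − h(PZ-8) = 689.88 − 687.59 = 2.29 m.
Hydraulic gradient: i = |Δh| / L = 2.29 / 1736.8 = 0.00132.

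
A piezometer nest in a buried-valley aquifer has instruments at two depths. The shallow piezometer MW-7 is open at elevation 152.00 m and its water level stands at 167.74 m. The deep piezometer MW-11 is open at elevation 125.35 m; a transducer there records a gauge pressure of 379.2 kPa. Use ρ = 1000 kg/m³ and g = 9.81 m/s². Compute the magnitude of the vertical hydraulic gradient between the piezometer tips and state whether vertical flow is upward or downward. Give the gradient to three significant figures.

Total head at MW-7: h = 167.74 m (water level in the standpipe).
Pressure head at MW-11: ψ = P/(ρg) = 379.2×1000 / (1000 × 9.81) = 38.65 m.
Total head at MW-11: h = z + ψ = 125.35 + 38.65 = 164.00 m.
Δh = h(MW-7) − h(MW-11) = 167.74 − 164.00 = 3.74 m.
Vertical separation Δz = 152.00 − 125.35 = 26.65 m.
|i_v| = |Δh| / Δz = 3.74 / 26.65 = 0.140.
Head is higher in the shallow piezometer, so vertical flow is downward (recharge condition).

|i_v| ≈ 0.140; vertical flow is downward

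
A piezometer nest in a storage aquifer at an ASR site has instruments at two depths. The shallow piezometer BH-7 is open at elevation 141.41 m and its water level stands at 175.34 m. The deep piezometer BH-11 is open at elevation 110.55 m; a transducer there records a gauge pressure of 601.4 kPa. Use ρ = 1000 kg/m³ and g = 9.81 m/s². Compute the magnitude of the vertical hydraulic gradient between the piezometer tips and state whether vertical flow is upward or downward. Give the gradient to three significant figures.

Total head at BH-7: h = 175.34 m (water level in the standpipe).
Pressure head at BH-11: ψ = P/(ρg) = 601.4×1000 / (1000 × 9.81) = 61.30 m.
Total head at BH-11: h = z + ψ = 110.55 + 61.30 = 171.85 m.
Δh = h(BH-7) − h(BH-11) = 175.34 − 171.85 = 3.49 m.
Vertical separation Δz = 141.41 − 110.55 = 30.86 m.
|i_v| = |Δh| / Δz = 3.49 / 30.86 = 0.113.
Head is higher in the shallow piezometer, so vertical flow is downward (recharge condition).

|i_v| ≈ 0.113; vertical flow is downward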